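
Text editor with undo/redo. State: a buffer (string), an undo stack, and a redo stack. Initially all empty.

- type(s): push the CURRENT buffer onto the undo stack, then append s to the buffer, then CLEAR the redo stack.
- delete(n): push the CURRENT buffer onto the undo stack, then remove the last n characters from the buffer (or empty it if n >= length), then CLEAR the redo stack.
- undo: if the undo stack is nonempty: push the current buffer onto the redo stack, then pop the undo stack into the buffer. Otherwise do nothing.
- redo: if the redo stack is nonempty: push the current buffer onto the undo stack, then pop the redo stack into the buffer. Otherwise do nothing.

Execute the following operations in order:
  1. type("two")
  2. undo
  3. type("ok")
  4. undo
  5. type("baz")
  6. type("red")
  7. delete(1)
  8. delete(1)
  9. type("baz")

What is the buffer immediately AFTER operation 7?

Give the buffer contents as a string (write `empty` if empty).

After op 1 (type): buf='two' undo_depth=1 redo_depth=0
After op 2 (undo): buf='(empty)' undo_depth=0 redo_depth=1
After op 3 (type): buf='ok' undo_depth=1 redo_depth=0
After op 4 (undo): buf='(empty)' undo_depth=0 redo_depth=1
After op 5 (type): buf='baz' undo_depth=1 redo_depth=0
After op 6 (type): buf='bazred' undo_depth=2 redo_depth=0
After op 7 (delete): buf='bazre' undo_depth=3 redo_depth=0

Answer: bazre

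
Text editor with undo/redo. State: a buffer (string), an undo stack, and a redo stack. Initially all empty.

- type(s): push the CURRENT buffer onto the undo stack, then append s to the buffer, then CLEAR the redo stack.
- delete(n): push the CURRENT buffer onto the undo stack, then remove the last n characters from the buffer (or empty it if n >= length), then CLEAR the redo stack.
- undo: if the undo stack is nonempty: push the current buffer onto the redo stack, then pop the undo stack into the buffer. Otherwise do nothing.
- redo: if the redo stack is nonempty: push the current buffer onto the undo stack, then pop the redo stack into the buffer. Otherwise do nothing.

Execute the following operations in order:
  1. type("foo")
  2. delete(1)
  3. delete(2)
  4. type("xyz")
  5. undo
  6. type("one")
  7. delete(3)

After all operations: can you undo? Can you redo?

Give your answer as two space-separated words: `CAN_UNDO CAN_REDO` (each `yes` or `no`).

Answer: yes no

Derivation:
After op 1 (type): buf='foo' undo_depth=1 redo_depth=0
After op 2 (delete): buf='fo' undo_depth=2 redo_depth=0
After op 3 (delete): buf='(empty)' undo_depth=3 redo_depth=0
After op 4 (type): buf='xyz' undo_depth=4 redo_depth=0
After op 5 (undo): buf='(empty)' undo_depth=3 redo_depth=1
After op 6 (type): buf='one' undo_depth=4 redo_depth=0
After op 7 (delete): buf='(empty)' undo_depth=5 redo_depth=0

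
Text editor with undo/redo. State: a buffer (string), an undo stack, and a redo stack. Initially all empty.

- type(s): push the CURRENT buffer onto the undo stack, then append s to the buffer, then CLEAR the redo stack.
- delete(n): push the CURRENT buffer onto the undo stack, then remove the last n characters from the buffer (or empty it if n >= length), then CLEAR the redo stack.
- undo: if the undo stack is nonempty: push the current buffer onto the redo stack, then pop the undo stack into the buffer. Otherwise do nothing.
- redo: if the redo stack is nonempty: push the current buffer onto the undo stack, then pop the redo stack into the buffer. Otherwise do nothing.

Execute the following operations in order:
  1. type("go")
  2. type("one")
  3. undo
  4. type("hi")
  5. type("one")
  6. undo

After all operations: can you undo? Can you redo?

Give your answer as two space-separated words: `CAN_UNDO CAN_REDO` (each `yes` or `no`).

After op 1 (type): buf='go' undo_depth=1 redo_depth=0
After op 2 (type): buf='goone' undo_depth=2 redo_depth=0
After op 3 (undo): buf='go' undo_depth=1 redo_depth=1
After op 4 (type): buf='gohi' undo_depth=2 redo_depth=0
After op 5 (type): buf='gohione' undo_depth=3 redo_depth=0
After op 6 (undo): buf='gohi' undo_depth=2 redo_depth=1

Answer: yes yes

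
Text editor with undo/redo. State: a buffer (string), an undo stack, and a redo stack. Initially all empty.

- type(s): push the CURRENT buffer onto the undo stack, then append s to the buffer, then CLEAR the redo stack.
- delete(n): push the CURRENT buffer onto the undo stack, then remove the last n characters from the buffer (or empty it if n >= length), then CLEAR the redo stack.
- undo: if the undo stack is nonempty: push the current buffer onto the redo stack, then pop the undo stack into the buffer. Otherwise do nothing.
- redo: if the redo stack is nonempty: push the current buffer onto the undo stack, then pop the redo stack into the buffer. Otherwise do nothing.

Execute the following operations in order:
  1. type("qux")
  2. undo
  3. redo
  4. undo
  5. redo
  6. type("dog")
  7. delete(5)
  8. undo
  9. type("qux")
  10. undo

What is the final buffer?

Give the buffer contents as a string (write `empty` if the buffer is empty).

Answer: quxdog

Derivation:
After op 1 (type): buf='qux' undo_depth=1 redo_depth=0
After op 2 (undo): buf='(empty)' undo_depth=0 redo_depth=1
After op 3 (redo): buf='qux' undo_depth=1 redo_depth=0
After op 4 (undo): buf='(empty)' undo_depth=0 redo_depth=1
After op 5 (redo): buf='qux' undo_depth=1 redo_depth=0
After op 6 (type): buf='quxdog' undo_depth=2 redo_depth=0
After op 7 (delete): buf='q' undo_depth=3 redo_depth=0
After op 8 (undo): buf='quxdog' undo_depth=2 redo_depth=1
After op 9 (type): buf='quxdogqux' undo_depth=3 redo_depth=0
After op 10 (undo): buf='quxdog' undo_depth=2 redo_depth=1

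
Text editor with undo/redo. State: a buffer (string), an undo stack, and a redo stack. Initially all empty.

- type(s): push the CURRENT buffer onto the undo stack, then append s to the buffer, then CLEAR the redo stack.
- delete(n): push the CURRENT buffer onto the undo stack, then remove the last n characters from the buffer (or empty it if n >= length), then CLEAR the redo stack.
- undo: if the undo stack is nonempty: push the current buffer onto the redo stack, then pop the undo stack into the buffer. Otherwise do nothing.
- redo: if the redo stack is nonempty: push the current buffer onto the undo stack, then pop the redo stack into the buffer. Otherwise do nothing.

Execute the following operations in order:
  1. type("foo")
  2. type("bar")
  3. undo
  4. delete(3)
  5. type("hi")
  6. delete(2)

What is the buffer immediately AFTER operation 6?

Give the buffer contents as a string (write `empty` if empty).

After op 1 (type): buf='foo' undo_depth=1 redo_depth=0
After op 2 (type): buf='foobar' undo_depth=2 redo_depth=0
After op 3 (undo): buf='foo' undo_depth=1 redo_depth=1
After op 4 (delete): buf='(empty)' undo_depth=2 redo_depth=0
After op 5 (type): buf='hi' undo_depth=3 redo_depth=0
After op 6 (delete): buf='(empty)' undo_depth=4 redo_depth=0

Answer: empty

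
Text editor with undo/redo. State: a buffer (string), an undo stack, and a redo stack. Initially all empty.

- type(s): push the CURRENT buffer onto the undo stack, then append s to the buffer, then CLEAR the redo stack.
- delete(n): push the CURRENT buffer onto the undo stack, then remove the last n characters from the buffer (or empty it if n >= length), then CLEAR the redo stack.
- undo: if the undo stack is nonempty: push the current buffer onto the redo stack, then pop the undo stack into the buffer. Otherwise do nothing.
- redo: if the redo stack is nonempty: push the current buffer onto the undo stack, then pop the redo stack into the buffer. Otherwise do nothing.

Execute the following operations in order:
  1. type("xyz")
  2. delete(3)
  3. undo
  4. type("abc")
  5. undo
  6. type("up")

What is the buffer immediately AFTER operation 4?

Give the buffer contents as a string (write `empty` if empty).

After op 1 (type): buf='xyz' undo_depth=1 redo_depth=0
After op 2 (delete): buf='(empty)' undo_depth=2 redo_depth=0
After op 3 (undo): buf='xyz' undo_depth=1 redo_depth=1
After op 4 (type): buf='xyzabc' undo_depth=2 redo_depth=0

Answer: xyzabc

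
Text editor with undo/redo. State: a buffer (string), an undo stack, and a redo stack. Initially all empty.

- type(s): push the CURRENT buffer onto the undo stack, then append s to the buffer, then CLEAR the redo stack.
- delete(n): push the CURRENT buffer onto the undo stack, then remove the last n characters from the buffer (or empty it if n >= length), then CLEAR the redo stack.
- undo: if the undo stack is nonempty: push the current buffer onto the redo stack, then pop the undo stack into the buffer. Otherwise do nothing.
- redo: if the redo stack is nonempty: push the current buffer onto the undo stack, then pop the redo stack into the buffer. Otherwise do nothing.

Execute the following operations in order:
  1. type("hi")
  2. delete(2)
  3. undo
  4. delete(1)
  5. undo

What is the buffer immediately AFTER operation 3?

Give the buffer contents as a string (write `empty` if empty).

After op 1 (type): buf='hi' undo_depth=1 redo_depth=0
After op 2 (delete): buf='(empty)' undo_depth=2 redo_depth=0
After op 3 (undo): buf='hi' undo_depth=1 redo_depth=1

Answer: hi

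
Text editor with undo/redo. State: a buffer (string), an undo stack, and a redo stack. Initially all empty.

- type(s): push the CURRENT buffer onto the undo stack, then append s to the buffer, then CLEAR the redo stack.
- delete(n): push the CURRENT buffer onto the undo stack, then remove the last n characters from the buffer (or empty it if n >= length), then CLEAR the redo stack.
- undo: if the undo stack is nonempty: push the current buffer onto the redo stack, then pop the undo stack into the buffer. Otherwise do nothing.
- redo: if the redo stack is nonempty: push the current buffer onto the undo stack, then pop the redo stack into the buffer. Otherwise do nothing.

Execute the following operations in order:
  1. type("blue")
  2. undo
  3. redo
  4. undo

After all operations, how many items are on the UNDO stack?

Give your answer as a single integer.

After op 1 (type): buf='blue' undo_depth=1 redo_depth=0
After op 2 (undo): buf='(empty)' undo_depth=0 redo_depth=1
After op 3 (redo): buf='blue' undo_depth=1 redo_depth=0
After op 4 (undo): buf='(empty)' undo_depth=0 redo_depth=1

Answer: 0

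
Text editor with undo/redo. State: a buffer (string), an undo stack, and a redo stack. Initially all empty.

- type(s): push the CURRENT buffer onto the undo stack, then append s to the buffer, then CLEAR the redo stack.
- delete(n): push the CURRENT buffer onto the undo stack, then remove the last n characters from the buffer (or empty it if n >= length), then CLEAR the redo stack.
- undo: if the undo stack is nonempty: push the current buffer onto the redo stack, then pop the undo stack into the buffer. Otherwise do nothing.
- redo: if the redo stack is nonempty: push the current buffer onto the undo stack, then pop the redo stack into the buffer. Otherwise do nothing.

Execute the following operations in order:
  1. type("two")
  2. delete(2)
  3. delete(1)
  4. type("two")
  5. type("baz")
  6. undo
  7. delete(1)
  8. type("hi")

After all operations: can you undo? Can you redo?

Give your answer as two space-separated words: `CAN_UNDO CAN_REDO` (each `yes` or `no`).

After op 1 (type): buf='two' undo_depth=1 redo_depth=0
After op 2 (delete): buf='t' undo_depth=2 redo_depth=0
After op 3 (delete): buf='(empty)' undo_depth=3 redo_depth=0
After op 4 (type): buf='two' undo_depth=4 redo_depth=0
After op 5 (type): buf='twobaz' undo_depth=5 redo_depth=0
After op 6 (undo): buf='two' undo_depth=4 redo_depth=1
After op 7 (delete): buf='tw' undo_depth=5 redo_depth=0
After op 8 (type): buf='twhi' undo_depth=6 redo_depth=0

Answer: yes no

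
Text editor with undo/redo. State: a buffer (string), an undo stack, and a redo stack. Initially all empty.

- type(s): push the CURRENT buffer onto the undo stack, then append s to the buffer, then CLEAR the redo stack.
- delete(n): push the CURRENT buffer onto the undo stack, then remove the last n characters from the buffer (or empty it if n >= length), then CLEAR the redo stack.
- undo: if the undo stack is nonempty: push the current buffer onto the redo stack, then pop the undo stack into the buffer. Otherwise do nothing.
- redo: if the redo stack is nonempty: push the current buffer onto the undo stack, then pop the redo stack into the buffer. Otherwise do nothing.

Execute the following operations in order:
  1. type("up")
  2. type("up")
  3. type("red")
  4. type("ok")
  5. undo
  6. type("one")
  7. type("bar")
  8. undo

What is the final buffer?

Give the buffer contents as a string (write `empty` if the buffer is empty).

After op 1 (type): buf='up' undo_depth=1 redo_depth=0
After op 2 (type): buf='upup' undo_depth=2 redo_depth=0
After op 3 (type): buf='upupred' undo_depth=3 redo_depth=0
After op 4 (type): buf='upupredok' undo_depth=4 redo_depth=0
After op 5 (undo): buf='upupred' undo_depth=3 redo_depth=1
After op 6 (type): buf='upupredone' undo_depth=4 redo_depth=0
After op 7 (type): buf='upupredonebar' undo_depth=5 redo_depth=0
After op 8 (undo): buf='upupredone' undo_depth=4 redo_depth=1

Answer: upupredone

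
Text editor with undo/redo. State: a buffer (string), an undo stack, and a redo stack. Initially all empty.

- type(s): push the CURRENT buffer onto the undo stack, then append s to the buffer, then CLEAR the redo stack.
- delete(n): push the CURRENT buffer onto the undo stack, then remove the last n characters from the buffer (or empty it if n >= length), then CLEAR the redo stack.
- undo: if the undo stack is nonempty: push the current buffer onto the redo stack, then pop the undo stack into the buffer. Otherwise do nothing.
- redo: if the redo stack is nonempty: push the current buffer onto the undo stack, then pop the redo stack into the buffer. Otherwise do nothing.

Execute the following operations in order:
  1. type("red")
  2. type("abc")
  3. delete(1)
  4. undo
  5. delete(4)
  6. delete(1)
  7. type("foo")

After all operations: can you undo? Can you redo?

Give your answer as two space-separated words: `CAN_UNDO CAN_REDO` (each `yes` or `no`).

Answer: yes no

Derivation:
After op 1 (type): buf='red' undo_depth=1 redo_depth=0
After op 2 (type): buf='redabc' undo_depth=2 redo_depth=0
After op 3 (delete): buf='redab' undo_depth=3 redo_depth=0
After op 4 (undo): buf='redabc' undo_depth=2 redo_depth=1
After op 5 (delete): buf='re' undo_depth=3 redo_depth=0
After op 6 (delete): buf='r' undo_depth=4 redo_depth=0
After op 7 (type): buf='rfoo' undo_depth=5 redo_depth=0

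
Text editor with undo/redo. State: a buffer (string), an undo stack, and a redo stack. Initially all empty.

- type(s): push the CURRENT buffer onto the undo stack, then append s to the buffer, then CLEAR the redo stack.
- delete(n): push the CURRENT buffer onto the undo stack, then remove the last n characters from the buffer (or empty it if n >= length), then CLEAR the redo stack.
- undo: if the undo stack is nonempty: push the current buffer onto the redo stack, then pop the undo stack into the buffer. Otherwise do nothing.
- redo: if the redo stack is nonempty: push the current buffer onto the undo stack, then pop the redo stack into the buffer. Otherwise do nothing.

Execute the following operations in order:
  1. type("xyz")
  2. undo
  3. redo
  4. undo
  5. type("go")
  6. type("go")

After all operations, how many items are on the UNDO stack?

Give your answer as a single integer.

Answer: 2

Derivation:
After op 1 (type): buf='xyz' undo_depth=1 redo_depth=0
After op 2 (undo): buf='(empty)' undo_depth=0 redo_depth=1
After op 3 (redo): buf='xyz' undo_depth=1 redo_depth=0
After op 4 (undo): buf='(empty)' undo_depth=0 redo_depth=1
After op 5 (type): buf='go' undo_depth=1 redo_depth=0
After op 6 (type): buf='gogo' undo_depth=2 redo_depth=0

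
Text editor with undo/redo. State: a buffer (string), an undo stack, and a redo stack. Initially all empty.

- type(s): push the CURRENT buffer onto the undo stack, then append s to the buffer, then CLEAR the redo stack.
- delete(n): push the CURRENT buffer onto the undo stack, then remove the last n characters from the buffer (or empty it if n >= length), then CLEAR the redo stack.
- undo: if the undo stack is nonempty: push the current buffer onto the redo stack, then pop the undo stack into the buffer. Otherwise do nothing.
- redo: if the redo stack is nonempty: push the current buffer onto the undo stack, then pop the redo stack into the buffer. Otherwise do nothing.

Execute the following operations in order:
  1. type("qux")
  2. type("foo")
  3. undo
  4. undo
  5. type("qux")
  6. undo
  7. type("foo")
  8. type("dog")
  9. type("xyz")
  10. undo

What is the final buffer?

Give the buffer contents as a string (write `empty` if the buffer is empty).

Answer: foodog

Derivation:
After op 1 (type): buf='qux' undo_depth=1 redo_depth=0
After op 2 (type): buf='quxfoo' undo_depth=2 redo_depth=0
After op 3 (undo): buf='qux' undo_depth=1 redo_depth=1
After op 4 (undo): buf='(empty)' undo_depth=0 redo_depth=2
After op 5 (type): buf='qux' undo_depth=1 redo_depth=0
After op 6 (undo): buf='(empty)' undo_depth=0 redo_depth=1
After op 7 (type): buf='foo' undo_depth=1 redo_depth=0
After op 8 (type): buf='foodog' undo_depth=2 redo_depth=0
After op 9 (type): buf='foodogxyz' undo_depth=3 redo_depth=0
After op 10 (undo): buf='foodog' undo_depth=2 redo_depth=1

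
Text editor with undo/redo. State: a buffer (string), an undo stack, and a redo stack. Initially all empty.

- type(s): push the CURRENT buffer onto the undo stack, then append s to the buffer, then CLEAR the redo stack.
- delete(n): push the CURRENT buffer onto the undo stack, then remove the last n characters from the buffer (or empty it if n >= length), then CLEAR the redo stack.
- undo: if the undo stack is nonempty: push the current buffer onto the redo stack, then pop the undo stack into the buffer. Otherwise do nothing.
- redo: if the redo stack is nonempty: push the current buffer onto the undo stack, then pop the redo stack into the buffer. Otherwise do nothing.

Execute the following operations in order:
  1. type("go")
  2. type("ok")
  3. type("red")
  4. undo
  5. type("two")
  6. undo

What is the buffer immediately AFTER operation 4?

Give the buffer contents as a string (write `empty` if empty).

Answer: gook

Derivation:
After op 1 (type): buf='go' undo_depth=1 redo_depth=0
After op 2 (type): buf='gook' undo_depth=2 redo_depth=0
After op 3 (type): buf='gookred' undo_depth=3 redo_depth=0
After op 4 (undo): buf='gook' undo_depth=2 redo_depth=1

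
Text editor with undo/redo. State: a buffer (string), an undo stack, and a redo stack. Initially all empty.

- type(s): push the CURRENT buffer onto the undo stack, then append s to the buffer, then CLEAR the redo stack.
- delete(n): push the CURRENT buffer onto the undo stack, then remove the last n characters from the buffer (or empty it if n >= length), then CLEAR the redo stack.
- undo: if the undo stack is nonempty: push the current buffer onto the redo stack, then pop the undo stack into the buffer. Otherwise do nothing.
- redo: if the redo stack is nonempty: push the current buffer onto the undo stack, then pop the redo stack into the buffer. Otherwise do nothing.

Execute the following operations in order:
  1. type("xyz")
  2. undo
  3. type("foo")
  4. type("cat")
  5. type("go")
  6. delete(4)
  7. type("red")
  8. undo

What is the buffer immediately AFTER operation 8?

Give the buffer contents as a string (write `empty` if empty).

Answer: fooc

Derivation:
After op 1 (type): buf='xyz' undo_depth=1 redo_depth=0
After op 2 (undo): buf='(empty)' undo_depth=0 redo_depth=1
After op 3 (type): buf='foo' undo_depth=1 redo_depth=0
After op 4 (type): buf='foocat' undo_depth=2 redo_depth=0
After op 5 (type): buf='foocatgo' undo_depth=3 redo_depth=0
After op 6 (delete): buf='fooc' undo_depth=4 redo_depth=0
After op 7 (type): buf='foocred' undo_depth=5 redo_depth=0
After op 8 (undo): buf='fooc' undo_depth=4 redo_depth=1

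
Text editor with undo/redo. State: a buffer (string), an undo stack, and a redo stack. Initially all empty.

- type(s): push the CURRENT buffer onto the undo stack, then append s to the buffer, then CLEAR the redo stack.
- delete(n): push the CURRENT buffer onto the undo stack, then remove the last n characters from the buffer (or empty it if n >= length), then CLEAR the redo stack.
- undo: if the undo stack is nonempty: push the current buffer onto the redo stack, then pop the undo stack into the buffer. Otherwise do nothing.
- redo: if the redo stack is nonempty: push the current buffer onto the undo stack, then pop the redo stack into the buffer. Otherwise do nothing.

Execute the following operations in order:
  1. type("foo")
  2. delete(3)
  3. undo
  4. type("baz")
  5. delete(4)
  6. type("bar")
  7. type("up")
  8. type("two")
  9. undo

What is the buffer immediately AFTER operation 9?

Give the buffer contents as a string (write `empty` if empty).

After op 1 (type): buf='foo' undo_depth=1 redo_depth=0
After op 2 (delete): buf='(empty)' undo_depth=2 redo_depth=0
After op 3 (undo): buf='foo' undo_depth=1 redo_depth=1
After op 4 (type): buf='foobaz' undo_depth=2 redo_depth=0
After op 5 (delete): buf='fo' undo_depth=3 redo_depth=0
After op 6 (type): buf='fobar' undo_depth=4 redo_depth=0
After op 7 (type): buf='fobarup' undo_depth=5 redo_depth=0
After op 8 (type): buf='fobaruptwo' undo_depth=6 redo_depth=0
After op 9 (undo): buf='fobarup' undo_depth=5 redo_depth=1

Answer: fobarup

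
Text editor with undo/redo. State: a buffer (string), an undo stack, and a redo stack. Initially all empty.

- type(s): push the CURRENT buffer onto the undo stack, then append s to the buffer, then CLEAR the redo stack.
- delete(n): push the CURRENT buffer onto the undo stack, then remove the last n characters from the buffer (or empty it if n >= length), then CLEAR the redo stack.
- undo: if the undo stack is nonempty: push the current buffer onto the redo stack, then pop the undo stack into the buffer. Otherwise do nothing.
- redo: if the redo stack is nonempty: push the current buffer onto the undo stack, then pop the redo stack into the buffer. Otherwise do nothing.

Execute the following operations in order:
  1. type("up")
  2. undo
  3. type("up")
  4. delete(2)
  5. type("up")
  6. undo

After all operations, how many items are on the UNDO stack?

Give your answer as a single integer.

After op 1 (type): buf='up' undo_depth=1 redo_depth=0
After op 2 (undo): buf='(empty)' undo_depth=0 redo_depth=1
After op 3 (type): buf='up' undo_depth=1 redo_depth=0
After op 4 (delete): buf='(empty)' undo_depth=2 redo_depth=0
After op 5 (type): buf='up' undo_depth=3 redo_depth=0
After op 6 (undo): buf='(empty)' undo_depth=2 redo_depth=1

Answer: 2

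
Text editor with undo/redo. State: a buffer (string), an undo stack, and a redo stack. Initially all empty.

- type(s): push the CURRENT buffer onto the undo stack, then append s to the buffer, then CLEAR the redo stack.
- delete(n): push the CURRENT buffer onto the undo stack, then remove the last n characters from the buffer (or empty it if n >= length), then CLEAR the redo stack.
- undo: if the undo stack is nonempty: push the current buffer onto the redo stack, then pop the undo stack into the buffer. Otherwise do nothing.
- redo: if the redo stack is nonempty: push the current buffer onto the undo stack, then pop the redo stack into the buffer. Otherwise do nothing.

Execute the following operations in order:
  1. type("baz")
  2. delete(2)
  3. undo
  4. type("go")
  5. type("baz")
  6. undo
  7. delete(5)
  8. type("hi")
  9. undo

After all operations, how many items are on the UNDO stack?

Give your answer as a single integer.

After op 1 (type): buf='baz' undo_depth=1 redo_depth=0
After op 2 (delete): buf='b' undo_depth=2 redo_depth=0
After op 3 (undo): buf='baz' undo_depth=1 redo_depth=1
After op 4 (type): buf='bazgo' undo_depth=2 redo_depth=0
After op 5 (type): buf='bazgobaz' undo_depth=3 redo_depth=0
After op 6 (undo): buf='bazgo' undo_depth=2 redo_depth=1
After op 7 (delete): buf='(empty)' undo_depth=3 redo_depth=0
After op 8 (type): buf='hi' undo_depth=4 redo_depth=0
After op 9 (undo): buf='(empty)' undo_depth=3 redo_depth=1

Answer: 3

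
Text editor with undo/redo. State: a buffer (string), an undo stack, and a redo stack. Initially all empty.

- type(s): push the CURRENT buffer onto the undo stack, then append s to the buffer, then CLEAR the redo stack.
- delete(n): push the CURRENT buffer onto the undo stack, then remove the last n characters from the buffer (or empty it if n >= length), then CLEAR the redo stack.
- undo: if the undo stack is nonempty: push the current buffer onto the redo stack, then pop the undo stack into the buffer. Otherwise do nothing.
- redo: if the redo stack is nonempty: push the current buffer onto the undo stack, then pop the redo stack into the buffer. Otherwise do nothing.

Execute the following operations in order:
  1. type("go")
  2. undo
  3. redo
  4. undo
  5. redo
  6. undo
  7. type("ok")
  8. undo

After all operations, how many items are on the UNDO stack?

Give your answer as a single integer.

Answer: 0

Derivation:
After op 1 (type): buf='go' undo_depth=1 redo_depth=0
After op 2 (undo): buf='(empty)' undo_depth=0 redo_depth=1
After op 3 (redo): buf='go' undo_depth=1 redo_depth=0
After op 4 (undo): buf='(empty)' undo_depth=0 redo_depth=1
After op 5 (redo): buf='go' undo_depth=1 redo_depth=0
After op 6 (undo): buf='(empty)' undo_depth=0 redo_depth=1
After op 7 (type): buf='ok' undo_depth=1 redo_depth=0
After op 8 (undo): buf='(empty)' undo_depth=0 redo_depth=1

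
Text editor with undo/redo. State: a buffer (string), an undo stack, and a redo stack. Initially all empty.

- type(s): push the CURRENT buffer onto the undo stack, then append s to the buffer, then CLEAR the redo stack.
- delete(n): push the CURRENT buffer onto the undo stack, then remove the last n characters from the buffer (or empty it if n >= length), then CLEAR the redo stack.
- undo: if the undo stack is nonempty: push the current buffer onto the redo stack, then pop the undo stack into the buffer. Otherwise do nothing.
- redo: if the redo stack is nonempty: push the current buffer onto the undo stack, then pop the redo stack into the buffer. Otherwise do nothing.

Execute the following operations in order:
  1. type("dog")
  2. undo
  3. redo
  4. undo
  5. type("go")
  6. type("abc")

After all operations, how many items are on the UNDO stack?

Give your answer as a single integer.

After op 1 (type): buf='dog' undo_depth=1 redo_depth=0
After op 2 (undo): buf='(empty)' undo_depth=0 redo_depth=1
After op 3 (redo): buf='dog' undo_depth=1 redo_depth=0
After op 4 (undo): buf='(empty)' undo_depth=0 redo_depth=1
After op 5 (type): buf='go' undo_depth=1 redo_depth=0
After op 6 (type): buf='goabc' undo_depth=2 redo_depth=0

Answer: 2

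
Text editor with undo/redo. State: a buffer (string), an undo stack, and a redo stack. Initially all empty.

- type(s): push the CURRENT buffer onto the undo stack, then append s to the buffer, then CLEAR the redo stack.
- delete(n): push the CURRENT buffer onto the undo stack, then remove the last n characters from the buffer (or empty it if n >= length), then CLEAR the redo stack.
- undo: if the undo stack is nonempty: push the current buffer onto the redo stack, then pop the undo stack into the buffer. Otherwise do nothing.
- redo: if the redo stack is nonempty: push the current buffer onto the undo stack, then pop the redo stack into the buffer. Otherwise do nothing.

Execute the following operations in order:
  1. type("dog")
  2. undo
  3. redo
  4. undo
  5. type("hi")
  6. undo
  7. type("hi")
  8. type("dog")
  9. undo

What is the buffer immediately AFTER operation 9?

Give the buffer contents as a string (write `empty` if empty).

Answer: hi

Derivation:
After op 1 (type): buf='dog' undo_depth=1 redo_depth=0
After op 2 (undo): buf='(empty)' undo_depth=0 redo_depth=1
After op 3 (redo): buf='dog' undo_depth=1 redo_depth=0
After op 4 (undo): buf='(empty)' undo_depth=0 redo_depth=1
After op 5 (type): buf='hi' undo_depth=1 redo_depth=0
After op 6 (undo): buf='(empty)' undo_depth=0 redo_depth=1
After op 7 (type): buf='hi' undo_depth=1 redo_depth=0
After op 8 (type): buf='hidog' undo_depth=2 redo_depth=0
After op 9 (undo): buf='hi' undo_depth=1 redo_depth=1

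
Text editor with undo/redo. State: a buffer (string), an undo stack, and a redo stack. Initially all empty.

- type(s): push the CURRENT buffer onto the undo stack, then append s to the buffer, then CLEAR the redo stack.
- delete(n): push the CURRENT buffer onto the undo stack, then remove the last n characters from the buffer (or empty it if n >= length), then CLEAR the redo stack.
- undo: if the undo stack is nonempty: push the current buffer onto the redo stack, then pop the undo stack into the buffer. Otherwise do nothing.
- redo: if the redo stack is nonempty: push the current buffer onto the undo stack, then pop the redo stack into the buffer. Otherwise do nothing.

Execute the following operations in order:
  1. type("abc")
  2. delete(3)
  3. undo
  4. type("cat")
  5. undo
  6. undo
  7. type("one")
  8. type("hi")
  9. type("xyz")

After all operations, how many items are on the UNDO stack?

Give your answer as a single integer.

After op 1 (type): buf='abc' undo_depth=1 redo_depth=0
After op 2 (delete): buf='(empty)' undo_depth=2 redo_depth=0
After op 3 (undo): buf='abc' undo_depth=1 redo_depth=1
After op 4 (type): buf='abccat' undo_depth=2 redo_depth=0
After op 5 (undo): buf='abc' undo_depth=1 redo_depth=1
After op 6 (undo): buf='(empty)' undo_depth=0 redo_depth=2
After op 7 (type): buf='one' undo_depth=1 redo_depth=0
After op 8 (type): buf='onehi' undo_depth=2 redo_depth=0
After op 9 (type): buf='onehixyz' undo_depth=3 redo_depth=0

Answer: 3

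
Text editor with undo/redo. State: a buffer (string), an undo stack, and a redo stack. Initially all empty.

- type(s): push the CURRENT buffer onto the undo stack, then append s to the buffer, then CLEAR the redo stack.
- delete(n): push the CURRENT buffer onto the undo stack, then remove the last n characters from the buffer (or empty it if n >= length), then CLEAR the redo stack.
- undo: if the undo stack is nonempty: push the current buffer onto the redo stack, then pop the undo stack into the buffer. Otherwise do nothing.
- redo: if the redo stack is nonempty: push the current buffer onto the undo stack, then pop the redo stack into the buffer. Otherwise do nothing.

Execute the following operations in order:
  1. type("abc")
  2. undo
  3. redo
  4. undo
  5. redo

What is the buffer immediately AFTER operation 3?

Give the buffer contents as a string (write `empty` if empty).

Answer: abc

Derivation:
After op 1 (type): buf='abc' undo_depth=1 redo_depth=0
After op 2 (undo): buf='(empty)' undo_depth=0 redo_depth=1
After op 3 (redo): buf='abc' undo_depth=1 redo_depth=0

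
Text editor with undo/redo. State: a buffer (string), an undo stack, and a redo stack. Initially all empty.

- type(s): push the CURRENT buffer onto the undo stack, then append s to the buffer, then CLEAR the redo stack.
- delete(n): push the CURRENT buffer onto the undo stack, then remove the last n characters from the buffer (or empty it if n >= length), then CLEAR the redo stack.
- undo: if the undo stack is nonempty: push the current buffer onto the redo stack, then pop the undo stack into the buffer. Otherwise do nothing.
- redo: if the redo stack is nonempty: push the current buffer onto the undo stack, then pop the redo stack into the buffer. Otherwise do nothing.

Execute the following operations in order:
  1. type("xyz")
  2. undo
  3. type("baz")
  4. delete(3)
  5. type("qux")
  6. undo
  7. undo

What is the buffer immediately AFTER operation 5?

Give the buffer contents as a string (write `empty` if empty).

Answer: qux

Derivation:
After op 1 (type): buf='xyz' undo_depth=1 redo_depth=0
After op 2 (undo): buf='(empty)' undo_depth=0 redo_depth=1
After op 3 (type): buf='baz' undo_depth=1 redo_depth=0
After op 4 (delete): buf='(empty)' undo_depth=2 redo_depth=0
After op 5 (type): buf='qux' undo_depth=3 redo_depth=0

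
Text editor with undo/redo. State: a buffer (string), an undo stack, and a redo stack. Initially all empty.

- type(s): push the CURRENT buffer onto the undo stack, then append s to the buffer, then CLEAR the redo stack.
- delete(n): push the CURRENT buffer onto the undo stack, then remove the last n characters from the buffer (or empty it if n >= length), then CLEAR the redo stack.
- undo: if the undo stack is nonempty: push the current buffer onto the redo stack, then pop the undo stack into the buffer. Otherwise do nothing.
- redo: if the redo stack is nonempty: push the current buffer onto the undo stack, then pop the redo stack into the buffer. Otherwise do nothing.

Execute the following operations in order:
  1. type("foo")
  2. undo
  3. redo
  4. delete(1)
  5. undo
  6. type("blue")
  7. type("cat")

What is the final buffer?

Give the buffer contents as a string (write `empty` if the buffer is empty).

After op 1 (type): buf='foo' undo_depth=1 redo_depth=0
After op 2 (undo): buf='(empty)' undo_depth=0 redo_depth=1
After op 3 (redo): buf='foo' undo_depth=1 redo_depth=0
After op 4 (delete): buf='fo' undo_depth=2 redo_depth=0
After op 5 (undo): buf='foo' undo_depth=1 redo_depth=1
After op 6 (type): buf='fooblue' undo_depth=2 redo_depth=0
After op 7 (type): buf='foobluecat' undo_depth=3 redo_depth=0

Answer: foobluecat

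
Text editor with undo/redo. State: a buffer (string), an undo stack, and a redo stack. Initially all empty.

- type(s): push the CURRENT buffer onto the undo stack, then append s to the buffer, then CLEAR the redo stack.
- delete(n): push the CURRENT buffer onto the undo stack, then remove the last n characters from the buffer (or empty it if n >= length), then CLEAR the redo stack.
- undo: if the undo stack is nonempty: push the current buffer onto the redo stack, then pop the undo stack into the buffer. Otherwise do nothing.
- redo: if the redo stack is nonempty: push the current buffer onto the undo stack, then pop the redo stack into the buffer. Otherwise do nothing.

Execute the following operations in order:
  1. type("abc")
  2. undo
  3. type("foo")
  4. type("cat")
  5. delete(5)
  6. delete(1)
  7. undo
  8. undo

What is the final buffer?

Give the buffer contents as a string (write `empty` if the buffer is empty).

Answer: foocat

Derivation:
After op 1 (type): buf='abc' undo_depth=1 redo_depth=0
After op 2 (undo): buf='(empty)' undo_depth=0 redo_depth=1
After op 3 (type): buf='foo' undo_depth=1 redo_depth=0
After op 4 (type): buf='foocat' undo_depth=2 redo_depth=0
After op 5 (delete): buf='f' undo_depth=3 redo_depth=0
After op 6 (delete): buf='(empty)' undo_depth=4 redo_depth=0
After op 7 (undo): buf='f' undo_depth=3 redo_depth=1
After op 8 (undo): buf='foocat' undo_depth=2 redo_depth=2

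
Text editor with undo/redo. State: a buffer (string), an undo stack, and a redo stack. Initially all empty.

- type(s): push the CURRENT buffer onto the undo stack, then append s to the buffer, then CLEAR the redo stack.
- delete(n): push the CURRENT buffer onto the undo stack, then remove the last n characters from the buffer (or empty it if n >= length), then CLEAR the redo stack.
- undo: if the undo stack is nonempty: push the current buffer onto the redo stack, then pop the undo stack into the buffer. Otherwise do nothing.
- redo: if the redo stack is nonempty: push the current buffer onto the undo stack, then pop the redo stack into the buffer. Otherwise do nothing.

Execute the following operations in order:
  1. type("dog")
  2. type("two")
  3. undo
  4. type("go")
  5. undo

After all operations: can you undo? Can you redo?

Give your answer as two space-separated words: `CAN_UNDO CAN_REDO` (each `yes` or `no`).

After op 1 (type): buf='dog' undo_depth=1 redo_depth=0
After op 2 (type): buf='dogtwo' undo_depth=2 redo_depth=0
After op 3 (undo): buf='dog' undo_depth=1 redo_depth=1
After op 4 (type): buf='doggo' undo_depth=2 redo_depth=0
After op 5 (undo): buf='dog' undo_depth=1 redo_depth=1

Answer: yes yes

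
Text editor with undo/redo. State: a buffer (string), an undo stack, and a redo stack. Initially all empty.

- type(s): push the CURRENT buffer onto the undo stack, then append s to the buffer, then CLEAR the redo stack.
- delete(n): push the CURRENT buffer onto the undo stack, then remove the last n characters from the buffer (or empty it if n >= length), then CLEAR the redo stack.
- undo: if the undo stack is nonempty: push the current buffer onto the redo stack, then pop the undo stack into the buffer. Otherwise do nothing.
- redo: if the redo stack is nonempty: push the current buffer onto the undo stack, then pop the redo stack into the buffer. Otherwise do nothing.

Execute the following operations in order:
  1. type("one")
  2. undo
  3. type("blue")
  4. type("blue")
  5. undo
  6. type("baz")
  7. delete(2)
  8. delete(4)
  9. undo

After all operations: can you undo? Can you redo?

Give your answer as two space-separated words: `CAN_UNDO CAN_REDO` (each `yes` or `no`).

Answer: yes yes

Derivation:
After op 1 (type): buf='one' undo_depth=1 redo_depth=0
After op 2 (undo): buf='(empty)' undo_depth=0 redo_depth=1
After op 3 (type): buf='blue' undo_depth=1 redo_depth=0
After op 4 (type): buf='blueblue' undo_depth=2 redo_depth=0
After op 5 (undo): buf='blue' undo_depth=1 redo_depth=1
After op 6 (type): buf='bluebaz' undo_depth=2 redo_depth=0
After op 7 (delete): buf='blueb' undo_depth=3 redo_depth=0
After op 8 (delete): buf='b' undo_depth=4 redo_depth=0
After op 9 (undo): buf='blueb' undo_depth=3 redo_depth=1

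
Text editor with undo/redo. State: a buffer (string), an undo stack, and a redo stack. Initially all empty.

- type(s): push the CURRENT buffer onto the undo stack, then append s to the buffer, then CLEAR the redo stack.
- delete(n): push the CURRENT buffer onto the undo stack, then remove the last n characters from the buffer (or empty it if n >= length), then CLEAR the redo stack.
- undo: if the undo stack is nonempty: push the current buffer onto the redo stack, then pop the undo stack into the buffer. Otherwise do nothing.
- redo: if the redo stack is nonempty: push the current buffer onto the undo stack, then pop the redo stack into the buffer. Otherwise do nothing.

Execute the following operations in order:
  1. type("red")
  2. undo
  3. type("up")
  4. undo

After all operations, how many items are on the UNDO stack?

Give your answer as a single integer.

Answer: 0

Derivation:
After op 1 (type): buf='red' undo_depth=1 redo_depth=0
After op 2 (undo): buf='(empty)' undo_depth=0 redo_depth=1
After op 3 (type): buf='up' undo_depth=1 redo_depth=0
After op 4 (undo): buf='(empty)' undo_depth=0 redo_depth=1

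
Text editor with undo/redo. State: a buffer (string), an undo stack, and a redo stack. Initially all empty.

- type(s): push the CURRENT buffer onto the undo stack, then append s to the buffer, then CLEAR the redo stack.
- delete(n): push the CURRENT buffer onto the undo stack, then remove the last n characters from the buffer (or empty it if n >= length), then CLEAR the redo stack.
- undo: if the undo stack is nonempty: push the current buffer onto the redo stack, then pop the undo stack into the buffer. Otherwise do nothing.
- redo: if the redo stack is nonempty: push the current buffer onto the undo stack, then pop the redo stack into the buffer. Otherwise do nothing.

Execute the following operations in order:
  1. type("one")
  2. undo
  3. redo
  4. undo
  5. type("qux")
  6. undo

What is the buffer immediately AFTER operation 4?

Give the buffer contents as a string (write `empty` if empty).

After op 1 (type): buf='one' undo_depth=1 redo_depth=0
After op 2 (undo): buf='(empty)' undo_depth=0 redo_depth=1
After op 3 (redo): buf='one' undo_depth=1 redo_depth=0
After op 4 (undo): buf='(empty)' undo_depth=0 redo_depth=1

Answer: empty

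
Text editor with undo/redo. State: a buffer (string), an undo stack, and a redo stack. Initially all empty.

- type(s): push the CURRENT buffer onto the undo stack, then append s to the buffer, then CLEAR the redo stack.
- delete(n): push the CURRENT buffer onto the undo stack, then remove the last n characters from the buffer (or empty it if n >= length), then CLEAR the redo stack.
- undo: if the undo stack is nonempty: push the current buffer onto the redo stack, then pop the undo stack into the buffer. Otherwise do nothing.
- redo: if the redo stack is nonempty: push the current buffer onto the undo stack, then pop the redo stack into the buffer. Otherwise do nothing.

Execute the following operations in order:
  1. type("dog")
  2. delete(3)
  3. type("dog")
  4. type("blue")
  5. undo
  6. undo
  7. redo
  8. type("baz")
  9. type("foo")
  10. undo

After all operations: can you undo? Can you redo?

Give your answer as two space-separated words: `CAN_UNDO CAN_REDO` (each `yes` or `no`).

After op 1 (type): buf='dog' undo_depth=1 redo_depth=0
After op 2 (delete): buf='(empty)' undo_depth=2 redo_depth=0
After op 3 (type): buf='dog' undo_depth=3 redo_depth=0
After op 4 (type): buf='dogblue' undo_depth=4 redo_depth=0
After op 5 (undo): buf='dog' undo_depth=3 redo_depth=1
After op 6 (undo): buf='(empty)' undo_depth=2 redo_depth=2
After op 7 (redo): buf='dog' undo_depth=3 redo_depth=1
After op 8 (type): buf='dogbaz' undo_depth=4 redo_depth=0
After op 9 (type): buf='dogbazfoo' undo_depth=5 redo_depth=0
After op 10 (undo): buf='dogbaz' undo_depth=4 redo_depth=1

Answer: yes yes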